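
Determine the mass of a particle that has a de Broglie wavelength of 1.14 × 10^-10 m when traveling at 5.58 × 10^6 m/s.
1.04 × 10^-30 kg

From the de Broglie relation λ = h/(mv), we solve for m:

m = h/(λv)
m = (6.626 × 10^-34 J·s) / (1.14 × 10^-10 m × 5.58 × 10^6 m/s)
m = 1.04 × 10^-30 kg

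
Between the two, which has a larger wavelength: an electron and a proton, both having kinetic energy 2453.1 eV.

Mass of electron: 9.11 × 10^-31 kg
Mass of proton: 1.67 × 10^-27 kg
The electron has the longer wavelength.

Using λ = h/√(2mKE):

For electron: λ₁ = h/√(2m₁KE) = 2.48 × 10^-11 m
For proton: λ₂ = h/√(2m₂KE) = 5.78 × 10^-13 m

Since λ ∝ 1/√m at constant kinetic energy, the lighter particle has the longer wavelength.

The electron has the longer de Broglie wavelength.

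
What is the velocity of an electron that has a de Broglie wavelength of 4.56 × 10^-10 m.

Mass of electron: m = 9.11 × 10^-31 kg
1.60 × 10^6 m/s

From the de Broglie relation λ = h/(mv), we solve for v:

v = h/(mλ)
v = (6.626 × 10^-34 J·s) / (9.11 × 10^-31 kg × 4.56 × 10^-10 m)
v = 1.60 × 10^6 m/s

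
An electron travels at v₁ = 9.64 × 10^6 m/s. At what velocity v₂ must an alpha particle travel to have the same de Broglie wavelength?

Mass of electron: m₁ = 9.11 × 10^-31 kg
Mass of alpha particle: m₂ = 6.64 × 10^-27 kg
v₂ = 1.32 × 10^3 m/s

For equal de Broglie wavelengths: λ₁ = λ₂

h/(m₁v₁) = h/(m₂v₂)
m₁v₁ = m₂v₂
v₂ = v₁ · (m₁/m₂)

v₂ = 9.64 × 10^6 m/s × (9.11 × 10^-31 kg / 6.64 × 10^-27 kg)
v₂ = 1.32 × 10^3 m/s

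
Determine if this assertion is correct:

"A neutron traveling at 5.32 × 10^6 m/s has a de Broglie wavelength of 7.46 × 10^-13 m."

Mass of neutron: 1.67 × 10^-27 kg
False

The claim is incorrect.

Using λ = h/(mv):
λ = (6.626 × 10^-34 J·s) / (1.67 × 10^-27 kg × 5.32 × 10^6 m/s)
λ = 7.46 × 10^-14 m

The actual wavelength differs from the claimed 7.46 × 10^-13 m.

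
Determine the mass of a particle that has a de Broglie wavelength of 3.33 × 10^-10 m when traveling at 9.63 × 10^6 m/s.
2.07 × 10^-31 kg

From the de Broglie relation λ = h/(mv), we solve for m:

m = h/(λv)
m = (6.626 × 10^-34 J·s) / (3.33 × 10^-10 m × 9.63 × 10^6 m/s)
m = 2.07 × 10^-31 kg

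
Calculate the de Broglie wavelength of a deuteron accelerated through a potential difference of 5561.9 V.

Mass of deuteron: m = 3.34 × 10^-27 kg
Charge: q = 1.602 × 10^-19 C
2.72 × 10^-13 m

When a particle is accelerated through voltage V, it gains kinetic energy KE = qV.

The de Broglie wavelength is then λ = h/√(2mqV):

λ = h/√(2mqV)
λ = (6.626 × 10^-34 J·s) / √(2 × 3.34 × 10^-27 kg × 1.602 × 10^-19 C × 5561.9 V)
λ = 2.72 × 10^-13 m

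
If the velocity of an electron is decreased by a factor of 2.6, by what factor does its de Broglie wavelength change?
The wavelength increases by a factor of 2.6.

From λ = h/(mv), the wavelength is inversely proportional to velocity:

λ ∝ 1/v

If v → v/2.6, then λ → 2.6λ

When velocity is decreased by a factor of 2.6, the wavelength increases by a factor of 2.6.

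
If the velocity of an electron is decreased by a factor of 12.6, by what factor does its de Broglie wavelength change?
The wavelength increases by a factor of 12.6.

From λ = h/(mv), the wavelength is inversely proportional to velocity:

λ ∝ 1/v

If v → v/12.6, then λ → 12.6λ

When velocity is decreased by a factor of 12.6, the wavelength increases by a factor of 12.6.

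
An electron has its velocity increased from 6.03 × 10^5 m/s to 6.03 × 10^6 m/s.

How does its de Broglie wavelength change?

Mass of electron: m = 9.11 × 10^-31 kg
The wavelength decreases by a factor of 10.

Using λ = h/(mv):

Initial wavelength: λ₁ = h/(mv₁) = 1.21 × 10^-9 m
Final wavelength: λ₂ = h/(mv₂) = 1.21 × 10^-10 m

Since λ ∝ 1/v, when velocity increases by a factor of 10, the wavelength decreases by a factor of 10.

λ₂/λ₁ = v₁/v₂ = 1/10

The wavelength decreases by a factor of 10.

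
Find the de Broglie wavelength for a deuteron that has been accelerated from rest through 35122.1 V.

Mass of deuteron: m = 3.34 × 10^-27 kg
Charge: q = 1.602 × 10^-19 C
1.08 × 10^-13 m

When a particle is accelerated through voltage V, it gains kinetic energy KE = qV.

The de Broglie wavelength is then λ = h/√(2mqV):

λ = h/√(2mqV)
λ = (6.626 × 10^-34 J·s) / √(2 × 3.34 × 10^-27 kg × 1.602 × 10^-19 C × 35122.1 V)
λ = 1.08 × 10^-13 m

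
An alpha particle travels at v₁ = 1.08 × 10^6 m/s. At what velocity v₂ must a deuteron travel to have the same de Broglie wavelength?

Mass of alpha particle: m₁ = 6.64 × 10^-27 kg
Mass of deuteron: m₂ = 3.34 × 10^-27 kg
v₂ = 2.15 × 10^6 m/s

For equal de Broglie wavelengths: λ₁ = λ₂

h/(m₁v₁) = h/(m₂v₂)
m₁v₁ = m₂v₂
v₂ = v₁ · (m₁/m₂)

v₂ = 1.08 × 10^6 m/s × (6.64 × 10^-27 kg / 3.34 × 10^-27 kg)
v₂ = 2.15 × 10^6 m/s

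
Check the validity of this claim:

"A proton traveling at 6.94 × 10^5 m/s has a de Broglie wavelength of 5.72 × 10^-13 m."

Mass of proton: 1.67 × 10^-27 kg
True

The claim is correct.

Using λ = h/(mv):
λ = (6.626 × 10^-34 J·s) / (1.67 × 10^-27 kg × 6.94 × 10^5 m/s)
λ = 5.72 × 10^-13 m

This matches the claimed value.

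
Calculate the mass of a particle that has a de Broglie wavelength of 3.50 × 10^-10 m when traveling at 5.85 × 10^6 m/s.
3.24 × 10^-31 kg

From the de Broglie relation λ = h/(mv), we solve for m:

m = h/(λv)
m = (6.626 × 10^-34 J·s) / (3.50 × 10^-10 m × 5.85 × 10^6 m/s)
m = 3.24 × 10^-31 kg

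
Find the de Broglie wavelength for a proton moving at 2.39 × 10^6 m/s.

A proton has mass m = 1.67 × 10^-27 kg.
1.66 × 10^-13 m

Using the de Broglie relation λ = h/(mv):

λ = h/(mv)
λ = (6.626 × 10^-34 J·s) / (1.67 × 10^-27 kg × 2.39 × 10^6 m/s)
λ = 1.66 × 10^-13 m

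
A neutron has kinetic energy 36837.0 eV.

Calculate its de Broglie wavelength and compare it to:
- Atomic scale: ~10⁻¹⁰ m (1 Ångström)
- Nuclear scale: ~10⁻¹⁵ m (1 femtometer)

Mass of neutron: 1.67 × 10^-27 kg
λ = 1.49 × 10^-13 m, which is between nuclear and atomic scales.

Using λ = h/√(2mKE):

KE = 36837.0 eV = 5.902 × 10^-15 J

λ = h/√(2mKE)
λ = (6.626 × 10^-34 J·s) / √(2 × 1.67 × 10^-27 kg × 5.902 × 10^-15 J)
λ = 1.49 × 10^-13 m

Comparison:
- Atomic scale (10⁻¹⁰ m): λ is 0.0015× this size
- Nuclear scale (10⁻¹⁵ m): λ is 1.5e+02× this size

The wavelength is between nuclear and atomic scales.

This wavelength is appropriate for probing atomic structure but too large for nuclear physics experiments.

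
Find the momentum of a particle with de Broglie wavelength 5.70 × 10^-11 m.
1.16 × 10^-23 kg·m/s

From the de Broglie relation λ = h/p, we solve for p:

p = h/λ
p = (6.626 × 10^-34 J·s) / (5.70 × 10^-11 m)
p = 1.16 × 10^-23 kg·m/s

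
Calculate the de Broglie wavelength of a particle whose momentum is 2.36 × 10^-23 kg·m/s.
2.81 × 10^-11 m

Using the de Broglie relation λ = h/p:

λ = h/p
λ = (6.626 × 10^-34 J·s) / (2.36 × 10^-23 kg·m/s)
λ = 2.81 × 10^-11 m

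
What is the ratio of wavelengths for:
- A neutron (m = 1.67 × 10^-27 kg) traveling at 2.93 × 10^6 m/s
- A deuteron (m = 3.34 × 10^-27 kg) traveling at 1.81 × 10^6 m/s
λ₁/λ₂ = 1.24

Using λ = h/(mv):

λ₁ = h/(m₁v₁) = 1.35 × 10^-13 m
λ₂ = h/(m₂v₂) = 1.10 × 10^-13 m

Ratio λ₁/λ₂ = (m₂v₂)/(m₁v₁)
         = (3.34 × 10^-27 kg × 1.81 × 10^6 m/s) / (1.67 × 10^-27 kg × 2.93 × 10^6 m/s)
         = 1.24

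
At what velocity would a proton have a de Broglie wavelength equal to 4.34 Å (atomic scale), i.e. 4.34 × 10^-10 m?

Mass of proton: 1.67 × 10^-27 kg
9.14 × 10^2 m/s

From λ = h/(mv), solve for v:

v = h/(mλ)
v = (6.626 × 10^-34 J·s) / (1.67 × 10^-27 kg × 4.34 × 10^-10 m)
v = 9.14 × 10^2 m/s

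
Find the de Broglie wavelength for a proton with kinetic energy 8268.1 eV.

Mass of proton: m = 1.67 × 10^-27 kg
3.15 × 10^-13 m

Using λ = h/√(2mKE):

First convert KE to Joules: KE = 8268.1 eV = 1.325 × 10^-15 J

λ = h/√(2mKE)
λ = (6.626 × 10^-34 J·s) / √(2 × 1.67 × 10^-27 kg × 1.325 × 10^-15 J)
λ = 3.15 × 10^-13 m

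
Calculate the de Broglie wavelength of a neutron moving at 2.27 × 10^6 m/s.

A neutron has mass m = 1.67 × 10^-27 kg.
1.75 × 10^-13 m

Using the de Broglie relation λ = h/(mv):

λ = h/(mv)
λ = (6.626 × 10^-34 J·s) / (1.67 × 10^-27 kg × 2.27 × 10^6 m/s)
λ = 1.75 × 10^-13 m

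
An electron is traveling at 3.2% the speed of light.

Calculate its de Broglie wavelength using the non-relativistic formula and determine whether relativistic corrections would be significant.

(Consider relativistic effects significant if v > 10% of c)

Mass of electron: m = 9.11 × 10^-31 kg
No, relativistic corrections are not needed.

Using the non-relativistic de Broglie formula λ = h/(mv):

v = 3.2% × c = 9.593 × 10^6 m/s

λ = h/(mv)
λ = (6.626 × 10^-34 J·s) / (9.11 × 10^-31 kg × 9.593 × 10^6 m/s)
λ = 7.58 × 10^-11 m

Since v = 3.2% of c < 10% of c, relativistic corrections are NOT significant and this non-relativistic result is a good approximation.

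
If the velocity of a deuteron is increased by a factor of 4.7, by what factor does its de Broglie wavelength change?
The wavelength decreases by a factor of 4.7.

From λ = h/(mv), the wavelength is inversely proportional to velocity:

λ ∝ 1/v

If v → 4.7v, then λ → λ/4.7

When velocity is increased by a factor of 4.7, the wavelength decreases by a factor of 4.7.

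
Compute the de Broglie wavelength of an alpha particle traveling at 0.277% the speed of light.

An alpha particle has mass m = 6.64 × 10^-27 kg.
1.20 × 10^-13 m

Using the de Broglie relation λ = h/(mv):

v = 0.277% × c = 8.304 × 10^5 m/s

λ = h/(mv)
λ = (6.626 × 10^-34 J·s) / (6.64 × 10^-27 kg × 8.304 × 10^5 m/s)
λ = 1.20 × 10^-13 m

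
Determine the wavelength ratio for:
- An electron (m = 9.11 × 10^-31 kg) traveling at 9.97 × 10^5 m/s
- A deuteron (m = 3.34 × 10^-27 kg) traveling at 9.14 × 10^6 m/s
λ₁/λ₂ = 3.36 × 10^4

Using λ = h/(mv):

λ₁ = h/(m₁v₁) = 7.30 × 10^-10 m
λ₂ = h/(m₂v₂) = 2.17 × 10^-14 m

Ratio λ₁/λ₂ = (m₂v₂)/(m₁v₁)
         = (3.34 × 10^-27 kg × 9.14 × 10^6 m/s) / (9.11 × 10^-31 kg × 9.97 × 10^5 m/s)
         = 3.36 × 10^4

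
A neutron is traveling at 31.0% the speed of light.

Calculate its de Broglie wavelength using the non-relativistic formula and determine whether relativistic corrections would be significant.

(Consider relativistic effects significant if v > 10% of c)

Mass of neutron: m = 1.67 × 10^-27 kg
Yes, relativistic corrections are needed.

Using the non-relativistic de Broglie formula λ = h/(mv):

v = 31.0% × c = 9.294 × 10^7 m/s

λ = h/(mv)
λ = (6.626 × 10^-34 J·s) / (1.67 × 10^-27 kg × 9.294 × 10^7 m/s)
λ = 4.27 × 10^-15 m

Since v = 31.0% of c > 10% of c, relativistic corrections ARE significant and the actual wavelength would differ from this non-relativistic estimate.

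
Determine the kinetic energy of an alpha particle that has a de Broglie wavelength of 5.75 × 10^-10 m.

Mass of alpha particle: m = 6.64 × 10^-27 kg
1.00 × 10^-22 J (or 6.24 × 10^-4 eV)

From λ = h/√(2mKE), we solve for KE:

λ² = h²/(2mKE)
KE = h²/(2mλ²)
KE = (6.626 × 10^-34 J·s)² / (2 × 6.64 × 10^-27 kg × (5.75 × 10^-10 m)²)
KE = 1.00 × 10^-22 J
KE = 6.24 × 10^-4 eV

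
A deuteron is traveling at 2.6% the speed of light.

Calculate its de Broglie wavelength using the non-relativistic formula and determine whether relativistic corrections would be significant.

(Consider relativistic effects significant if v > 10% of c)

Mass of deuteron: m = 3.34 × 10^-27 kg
No, relativistic corrections are not needed.

Using the non-relativistic de Broglie formula λ = h/(mv):

v = 2.6% × c = 7.795 × 10^6 m/s

λ = h/(mv)
λ = (6.626 × 10^-34 J·s) / (3.34 × 10^-27 kg × 7.795 × 10^6 m/s)
λ = 2.55 × 10^-14 m

Since v = 2.6% of c < 10% of c, relativistic corrections are NOT significant and this non-relativistic result is a good approximation.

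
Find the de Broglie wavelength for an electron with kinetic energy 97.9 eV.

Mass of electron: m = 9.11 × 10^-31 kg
1.24 × 10^-10 m

Using λ = h/√(2mKE):

First convert KE to Joules: KE = 97.9 eV = 1.569 × 10^-17 J

λ = h/√(2mKE)
λ = (6.626 × 10^-34 J·s) / √(2 × 9.11 × 10^-31 kg × 1.569 × 10^-17 J)
λ = 1.24 × 10^-10 m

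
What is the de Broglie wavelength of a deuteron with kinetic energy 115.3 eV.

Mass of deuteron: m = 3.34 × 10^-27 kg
1.89 × 10^-12 m

Using λ = h/√(2mKE):

First convert KE to Joules: KE = 115.3 eV = 1.847 × 10^-17 J

λ = h/√(2mKE)
λ = (6.626 × 10^-34 J·s) / √(2 × 3.34 × 10^-27 kg × 1.847 × 10^-17 J)
λ = 1.89 × 10^-12 m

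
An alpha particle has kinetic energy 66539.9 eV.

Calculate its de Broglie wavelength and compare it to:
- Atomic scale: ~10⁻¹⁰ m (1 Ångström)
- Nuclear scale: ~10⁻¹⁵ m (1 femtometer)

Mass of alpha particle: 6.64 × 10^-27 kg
λ = 5.57 × 10^-14 m, which is between nuclear and atomic scales.

Using λ = h/√(2mKE):

KE = 66539.9 eV = 1.066 × 10^-14 J

λ = h/√(2mKE)
λ = (6.626 × 10^-34 J·s) / √(2 × 6.64 × 10^-27 kg × 1.066 × 10^-14 J)
λ = 5.57 × 10^-14 m

Comparison:
- Atomic scale (10⁻¹⁰ m): λ is 0.00056× this size
- Nuclear scale (10⁻¹⁵ m): λ is 56× this size

The wavelength is between nuclear and atomic scales.

This wavelength is appropriate for probing atomic structure but too large for nuclear physics experiments.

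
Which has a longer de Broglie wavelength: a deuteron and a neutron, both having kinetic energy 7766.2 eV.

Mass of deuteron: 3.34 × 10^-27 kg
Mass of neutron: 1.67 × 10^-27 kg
The neutron has the longer wavelength.

Using λ = h/√(2mKE):

For deuteron: λ₁ = h/√(2m₁KE) = 2.30 × 10^-13 m
For neutron: λ₂ = h/√(2m₂KE) = 3.25 × 10^-13 m

Since λ ∝ 1/√m at constant kinetic energy, the lighter particle has the longer wavelength.

The neutron has the longer de Broglie wavelength.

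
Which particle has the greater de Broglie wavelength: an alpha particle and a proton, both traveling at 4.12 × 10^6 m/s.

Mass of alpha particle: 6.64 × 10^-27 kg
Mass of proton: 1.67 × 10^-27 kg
The proton has the longer wavelength.

Using λ = h/(mv), since both particles have the same velocity, the wavelength depends only on mass.

For alpha particle: λ₁ = h/(m₁v) = 2.42 × 10^-14 m
For proton: λ₂ = h/(m₂v) = 9.63 × 10^-14 m

Since λ ∝ 1/m at constant velocity, the lighter particle has the longer wavelength.

The proton has the longer de Broglie wavelength.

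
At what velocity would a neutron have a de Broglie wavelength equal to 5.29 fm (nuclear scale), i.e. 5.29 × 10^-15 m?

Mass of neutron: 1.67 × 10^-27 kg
7.50 × 10^7 m/s

From λ = h/(mv), solve for v:

v = h/(mλ)
v = (6.626 × 10^-34 J·s) / (1.67 × 10^-27 kg × 5.29 × 10^-15 m)
v = 7.50 × 10^7 m/s

Note: This velocity is 25.0% of the speed of light, so relativistic corrections would be needed for a more accurate calculation.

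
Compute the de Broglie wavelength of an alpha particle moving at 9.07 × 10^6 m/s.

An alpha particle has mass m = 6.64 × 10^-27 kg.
1.10 × 10^-14 m

Using the de Broglie relation λ = h/(mv):

λ = h/(mv)
λ = (6.626 × 10^-34 J·s) / (6.64 × 10^-27 kg × 9.07 × 10^6 m/s)
λ = 1.10 × 10^-14 m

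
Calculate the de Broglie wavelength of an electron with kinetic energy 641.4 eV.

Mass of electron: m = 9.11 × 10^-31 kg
4.84 × 10^-11 m

Using λ = h/√(2mKE):

First convert KE to Joules: KE = 641.4 eV = 1.028 × 10^-16 J

λ = h/√(2mKE)
λ = (6.626 × 10^-34 J·s) / √(2 × 9.11 × 10^-31 kg × 1.028 × 10^-16 J)
λ = 4.84 × 10^-11 m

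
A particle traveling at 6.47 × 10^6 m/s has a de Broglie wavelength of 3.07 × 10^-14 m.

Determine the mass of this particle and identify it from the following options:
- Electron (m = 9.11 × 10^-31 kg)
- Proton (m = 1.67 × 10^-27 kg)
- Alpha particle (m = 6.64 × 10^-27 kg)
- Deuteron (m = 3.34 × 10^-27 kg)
The particle is a deuteron.

From λ = h/(mv), solve for mass:

m = h/(λv)
m = (6.626 × 10^-34 J·s) / (3.07 × 10^-14 m × 6.47 × 10^6 m/s)
m = 3.34 × 10^-27 kg

Comparing with the listed masses, this is closest to a deuteron.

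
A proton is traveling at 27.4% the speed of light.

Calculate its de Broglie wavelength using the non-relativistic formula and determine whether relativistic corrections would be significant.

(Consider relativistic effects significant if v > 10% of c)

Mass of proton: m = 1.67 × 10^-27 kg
Yes, relativistic corrections are needed.

Using the non-relativistic de Broglie formula λ = h/(mv):

v = 27.4% × c = 8.214 × 10^7 m/s

λ = h/(mv)
λ = (6.626 × 10^-34 J·s) / (1.67 × 10^-27 kg × 8.214 × 10^7 m/s)
λ = 4.83 × 10^-15 m

Since v = 27.4% of c > 10% of c, relativistic corrections ARE significant and the actual wavelength would differ from this non-relativistic estimate.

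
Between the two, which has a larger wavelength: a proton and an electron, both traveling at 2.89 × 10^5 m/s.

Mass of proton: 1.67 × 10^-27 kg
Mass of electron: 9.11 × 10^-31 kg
The electron has the longer wavelength.

Using λ = h/(mv), since both particles have the same velocity, the wavelength depends only on mass.

For proton: λ₁ = h/(m₁v) = 1.37 × 10^-12 m
For electron: λ₂ = h/(m₂v) = 2.52 × 10^-9 m

Since λ ∝ 1/m at constant velocity, the lighter particle has the longer wavelength.

The electron has the longer de Broglie wavelength.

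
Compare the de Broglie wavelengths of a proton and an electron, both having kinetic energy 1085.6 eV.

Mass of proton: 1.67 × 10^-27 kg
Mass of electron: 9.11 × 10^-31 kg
The electron has the longer wavelength.

Using λ = h/√(2mKE):

For proton: λ₁ = h/√(2m₁KE) = 8.69 × 10^-13 m
For electron: λ₂ = h/√(2m₂KE) = 3.72 × 10^-11 m

Since λ ∝ 1/√m at constant kinetic energy, the lighter particle has the longer wavelength.

The electron has the longer de Broglie wavelength.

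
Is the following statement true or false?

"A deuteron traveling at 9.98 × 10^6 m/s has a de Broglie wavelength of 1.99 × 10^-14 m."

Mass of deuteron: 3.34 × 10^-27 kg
True

The claim is correct.

Using λ = h/(mv):
λ = (6.626 × 10^-34 J·s) / (3.34 × 10^-27 kg × 9.98 × 10^6 m/s)
λ = 1.99 × 10^-14 m

This matches the claimed value.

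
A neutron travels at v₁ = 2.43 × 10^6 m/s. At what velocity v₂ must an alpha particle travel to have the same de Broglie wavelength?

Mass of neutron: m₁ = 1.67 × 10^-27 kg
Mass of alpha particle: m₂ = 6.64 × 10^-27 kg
v₂ = 6.11 × 10^5 m/s

For equal de Broglie wavelengths: λ₁ = λ₂

h/(m₁v₁) = h/(m₂v₂)
m₁v₁ = m₂v₂
v₂ = v₁ · (m₁/m₂)

v₂ = 2.43 × 10^6 m/s × (1.67 × 10^-27 kg / 6.64 × 10^-27 kg)
v₂ = 6.11 × 10^5 m/s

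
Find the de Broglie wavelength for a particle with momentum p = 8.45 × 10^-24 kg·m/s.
7.84 × 10^-11 m

Using the de Broglie relation λ = h/p:

λ = h/p
λ = (6.626 × 10^-34 J·s) / (8.45 × 10^-24 kg·m/s)
λ = 7.84 × 10^-11 m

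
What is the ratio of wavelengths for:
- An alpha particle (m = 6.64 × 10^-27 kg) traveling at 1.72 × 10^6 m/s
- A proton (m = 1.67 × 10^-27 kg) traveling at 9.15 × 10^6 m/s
λ₁/λ₂ = 1.34

Using λ = h/(mv):

λ₁ = h/(m₁v₁) = 5.80 × 10^-14 m
λ₂ = h/(m₂v₂) = 4.34 × 10^-14 m

Ratio λ₁/λ₂ = (m₂v₂)/(m₁v₁)
         = (1.67 × 10^-27 kg × 9.15 × 10^6 m/s) / (6.64 × 10^-27 kg × 1.72 × 10^6 m/s)
         = 1.34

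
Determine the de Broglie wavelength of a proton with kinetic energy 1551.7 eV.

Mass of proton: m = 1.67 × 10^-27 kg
7.27 × 10^-13 m

Using λ = h/√(2mKE):

First convert KE to Joules: KE = 1551.7 eV = 2.486 × 10^-16 J

λ = h/√(2mKE)
λ = (6.626 × 10^-34 J·s) / √(2 × 1.67 × 10^-27 kg × 2.486 × 10^-16 J)
λ = 7.27 × 10^-13 m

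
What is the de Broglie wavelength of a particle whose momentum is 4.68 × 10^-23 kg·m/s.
1.42 × 10^-11 m

Using the de Broglie relation λ = h/p:

λ = h/p
λ = (6.626 × 10^-34 J·s) / (4.68 × 10^-23 kg·m/s)
λ = 1.42 × 10^-11 m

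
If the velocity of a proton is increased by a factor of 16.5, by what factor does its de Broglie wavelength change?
The wavelength decreases by a factor of 16.5.

From λ = h/(mv), the wavelength is inversely proportional to velocity:

λ ∝ 1/v

If v → 16.5v, then λ → λ/16.5

When velocity is increased by a factor of 16.5, the wavelength decreases by a factor of 16.5.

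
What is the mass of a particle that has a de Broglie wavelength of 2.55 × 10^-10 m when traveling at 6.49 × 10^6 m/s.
4.00 × 10^-31 kg

From the de Broglie relation λ = h/(mv), we solve for m:

m = h/(λv)
m = (6.626 × 10^-34 J·s) / (2.55 × 10^-10 m × 6.49 × 10^6 m/s)
m = 4.00 × 10^-31 kg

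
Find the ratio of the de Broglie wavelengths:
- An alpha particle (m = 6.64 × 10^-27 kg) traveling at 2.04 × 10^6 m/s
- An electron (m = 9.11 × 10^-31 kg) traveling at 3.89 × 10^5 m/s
λ₁/λ₂ = 2.62 × 10^-5

Using λ = h/(mv):

λ₁ = h/(m₁v₁) = 4.89 × 10^-14 m
λ₂ = h/(m₂v₂) = 1.87 × 10^-9 m

Ratio λ₁/λ₂ = (m₂v₂)/(m₁v₁)
         = (9.11 × 10^-31 kg × 3.89 × 10^5 m/s) / (6.64 × 10^-27 kg × 2.04 × 10^6 m/s)
         = 2.62 × 10^-5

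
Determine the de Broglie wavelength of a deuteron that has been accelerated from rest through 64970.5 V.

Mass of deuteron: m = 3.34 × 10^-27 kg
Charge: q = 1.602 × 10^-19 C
7.95 × 10^-14 m

When a particle is accelerated through voltage V, it gains kinetic energy KE = qV.

The de Broglie wavelength is then λ = h/√(2mqV):

λ = h/√(2mqV)
λ = (6.626 × 10^-34 J·s) / √(2 × 3.34 × 10^-27 kg × 1.602 × 10^-19 C × 64970.5 V)
λ = 7.95 × 10^-14 m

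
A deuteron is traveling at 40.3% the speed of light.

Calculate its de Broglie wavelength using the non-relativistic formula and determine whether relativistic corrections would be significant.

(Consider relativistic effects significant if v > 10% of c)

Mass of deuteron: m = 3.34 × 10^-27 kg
Yes, relativistic corrections are needed.

Using the non-relativistic de Broglie formula λ = h/(mv):

v = 40.3% × c = 1.208 × 10^8 m/s

λ = h/(mv)
λ = (6.626 × 10^-34 J·s) / (3.34 × 10^-27 kg × 1.208 × 10^8 m/s)
λ = 1.64 × 10^-15 m

Since v = 40.3% of c > 10% of c, relativistic corrections ARE significant and the actual wavelength would differ from this non-relativistic estimate.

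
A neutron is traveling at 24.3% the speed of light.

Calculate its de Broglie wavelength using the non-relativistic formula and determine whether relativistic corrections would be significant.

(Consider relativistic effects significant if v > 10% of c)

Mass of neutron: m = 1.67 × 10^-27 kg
Yes, relativistic corrections are needed.

Using the non-relativistic de Broglie formula λ = h/(mv):

v = 24.3% × c = 7.285 × 10^7 m/s

λ = h/(mv)
λ = (6.626 × 10^-34 J·s) / (1.67 × 10^-27 kg × 7.285 × 10^7 m/s)
λ = 5.45 × 10^-15 m

Since v = 24.3% of c > 10% of c, relativistic corrections ARE significant and the actual wavelength would differ from this non-relativistic estimate.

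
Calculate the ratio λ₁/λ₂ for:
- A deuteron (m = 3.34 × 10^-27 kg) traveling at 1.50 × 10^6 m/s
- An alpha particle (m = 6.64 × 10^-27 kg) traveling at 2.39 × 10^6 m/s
λ₁/λ₂ = 3.17

Using λ = h/(mv):

λ₁ = h/(m₁v₁) = 1.32 × 10^-13 m
λ₂ = h/(m₂v₂) = 4.18 × 10^-14 m

Ratio λ₁/λ₂ = (m₂v₂)/(m₁v₁)
         = (6.64 × 10^-27 kg × 2.39 × 10^6 m/s) / (3.34 × 10^-27 kg × 1.50 × 10^6 m/s)
         = 3.17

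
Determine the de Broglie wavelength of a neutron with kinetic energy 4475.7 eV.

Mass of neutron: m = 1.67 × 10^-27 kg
4.28 × 10^-13 m

Using λ = h/√(2mKE):

First convert KE to Joules: KE = 4475.7 eV = 7.171 × 10^-16 J

λ = h/√(2mKE)
λ = (6.626 × 10^-34 J·s) / √(2 × 1.67 × 10^-27 kg × 7.171 × 10^-16 J)
λ = 4.28 × 10^-13 m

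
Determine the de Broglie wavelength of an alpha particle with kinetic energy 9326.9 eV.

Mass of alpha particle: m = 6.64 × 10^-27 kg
1.49 × 10^-13 m

Using λ = h/√(2mKE):

First convert KE to Joules: KE = 9326.9 eV = 1.494 × 10^-15 J

λ = h/√(2mKE)
λ = (6.626 × 10^-34 J·s) / √(2 × 6.64 × 10^-27 kg × 1.494 × 10^-15 J)
λ = 1.49 × 10^-13 m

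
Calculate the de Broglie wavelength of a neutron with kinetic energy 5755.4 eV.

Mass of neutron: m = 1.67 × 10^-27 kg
3.78 × 10^-13 m

Using λ = h/√(2mKE):

First convert KE to Joules: KE = 5755.4 eV = 9.221 × 10^-16 J

λ = h/√(2mKE)
λ = (6.626 × 10^-34 J·s) / √(2 × 1.67 × 10^-27 kg × 9.221 × 10^-16 J)
λ = 3.78 × 10^-13 m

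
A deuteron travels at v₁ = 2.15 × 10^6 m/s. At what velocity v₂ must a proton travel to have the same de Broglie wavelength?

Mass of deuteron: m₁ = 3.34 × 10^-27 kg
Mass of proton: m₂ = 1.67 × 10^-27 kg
v₂ = 4.30 × 10^6 m/s

For equal de Broglie wavelengths: λ₁ = λ₂

h/(m₁v₁) = h/(m₂v₂)
m₁v₁ = m₂v₂
v₂ = v₁ · (m₁/m₂)

v₂ = 2.15 × 10^6 m/s × (3.34 × 10^-27 kg / 1.67 × 10^-27 kg)
v₂ = 4.30 × 10^6 m/s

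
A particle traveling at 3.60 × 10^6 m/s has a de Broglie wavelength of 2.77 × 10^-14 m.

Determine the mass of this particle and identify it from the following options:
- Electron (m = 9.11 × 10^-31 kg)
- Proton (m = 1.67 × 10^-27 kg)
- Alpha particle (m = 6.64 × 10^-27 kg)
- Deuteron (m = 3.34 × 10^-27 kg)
The particle is an alpha particle.

From λ = h/(mv), solve for mass:

m = h/(λv)
m = (6.626 × 10^-34 J·s) / (2.77 × 10^-14 m × 3.60 × 10^6 m/s)
m = 6.64 × 10^-27 kg

Comparing with the listed masses, this is closest to an alpha particle.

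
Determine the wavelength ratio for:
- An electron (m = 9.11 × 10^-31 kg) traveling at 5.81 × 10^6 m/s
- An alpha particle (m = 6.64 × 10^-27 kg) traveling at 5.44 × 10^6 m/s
λ₁/λ₂ = 6.82 × 10^3

Using λ = h/(mv):

λ₁ = h/(m₁v₁) = 1.25 × 10^-10 m
λ₂ = h/(m₂v₂) = 1.83 × 10^-14 m

Ratio λ₁/λ₂ = (m₂v₂)/(m₁v₁)
         = (6.64 × 10^-27 kg × 5.44 × 10^6 m/s) / (9.11 × 10^-31 kg × 5.81 × 10^6 m/s)
         = 6.82 × 10^3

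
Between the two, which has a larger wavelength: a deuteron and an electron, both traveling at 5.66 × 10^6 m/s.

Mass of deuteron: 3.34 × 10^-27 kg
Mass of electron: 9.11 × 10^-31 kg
The electron has the longer wavelength.

Using λ = h/(mv), since both particles have the same velocity, the wavelength depends only on mass.

For deuteron: λ₁ = h/(m₁v) = 3.51 × 10^-14 m
For electron: λ₂ = h/(m₂v) = 1.29 × 10^-10 m

Since λ ∝ 1/m at constant velocity, the lighter particle has the longer wavelength.

The electron has the longer de Broglie wavelength.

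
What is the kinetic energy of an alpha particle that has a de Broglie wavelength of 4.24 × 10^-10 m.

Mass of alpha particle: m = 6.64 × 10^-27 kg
1.84 × 10^-22 J (or 1.15 × 10^-3 eV)

From λ = h/√(2mKE), we solve for KE:

λ² = h²/(2mKE)
KE = h²/(2mλ²)
KE = (6.626 × 10^-34 J·s)² / (2 × 6.64 × 10^-27 kg × (4.24 × 10^-10 m)²)
KE = 1.84 × 10^-22 J
KE = 1.15 × 10^-3 eV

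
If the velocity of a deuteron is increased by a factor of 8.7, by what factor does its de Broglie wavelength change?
The wavelength decreases by a factor of 8.7.

From λ = h/(mv), the wavelength is inversely proportional to velocity:

λ ∝ 1/v

If v → 8.7v, then λ → λ/8.7

When velocity is increased by a factor of 8.7, the wavelength decreases by a factor of 8.7.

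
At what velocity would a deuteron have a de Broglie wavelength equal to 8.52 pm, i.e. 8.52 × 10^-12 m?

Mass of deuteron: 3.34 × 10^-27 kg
2.33 × 10^4 m/s

From λ = h/(mv), solve for v:

v = h/(mλ)
v = (6.626 × 10^-34 J·s) / (3.34 × 10^-27 kg × 8.52 × 10^-12 m)
v = 2.33 × 10^4 m/s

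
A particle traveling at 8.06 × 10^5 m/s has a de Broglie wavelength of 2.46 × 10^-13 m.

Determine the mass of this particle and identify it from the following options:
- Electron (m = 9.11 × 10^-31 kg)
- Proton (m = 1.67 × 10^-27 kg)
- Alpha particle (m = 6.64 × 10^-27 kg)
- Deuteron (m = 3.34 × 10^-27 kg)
The particle is a deuteron.

From λ = h/(mv), solve for mass:

m = h/(λv)
m = (6.626 × 10^-34 J·s) / (2.46 × 10^-13 m × 8.06 × 10^5 m/s)
m = 3.34 × 10^-27 kg

Comparing with the listed masses, this is closest to a deuteron.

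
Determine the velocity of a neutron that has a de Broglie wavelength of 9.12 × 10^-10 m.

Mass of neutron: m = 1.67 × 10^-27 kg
4.35 × 10^2 m/s

From the de Broglie relation λ = h/(mv), we solve for v:

v = h/(mλ)
v = (6.626 × 10^-34 J·s) / (1.67 × 10^-27 kg × 9.12 × 10^-10 m)
v = 4.35 × 10^2 m/s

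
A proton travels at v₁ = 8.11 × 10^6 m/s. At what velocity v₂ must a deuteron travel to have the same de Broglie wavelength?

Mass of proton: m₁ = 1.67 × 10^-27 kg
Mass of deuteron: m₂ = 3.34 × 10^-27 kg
v₂ = 4.06 × 10^6 m/s

For equal de Broglie wavelengths: λ₁ = λ₂

h/(m₁v₁) = h/(m₂v₂)
m₁v₁ = m₂v₂
v₂ = v₁ · (m₁/m₂)

v₂ = 8.11 × 10^6 m/s × (1.67 × 10^-27 kg / 3.34 × 10^-27 kg)
v₂ = 4.06 × 10^6 m/s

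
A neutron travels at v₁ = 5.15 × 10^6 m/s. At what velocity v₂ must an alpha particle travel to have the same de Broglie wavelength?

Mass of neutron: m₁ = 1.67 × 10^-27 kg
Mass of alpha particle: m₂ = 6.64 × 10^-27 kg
v₂ = 1.30 × 10^6 m/s

For equal de Broglie wavelengths: λ₁ = λ₂

h/(m₁v₁) = h/(m₂v₂)
m₁v₁ = m₂v₂
v₂ = v₁ · (m₁/m₂)

v₂ = 5.15 × 10^6 m/s × (1.67 × 10^-27 kg / 6.64 × 10^-27 kg)
v₂ = 1.30 × 10^6 m/s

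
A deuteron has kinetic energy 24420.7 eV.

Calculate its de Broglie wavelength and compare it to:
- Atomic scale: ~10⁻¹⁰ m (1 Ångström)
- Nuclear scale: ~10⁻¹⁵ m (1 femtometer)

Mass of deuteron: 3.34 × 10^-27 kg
λ = 1.30 × 10^-13 m, which is between nuclear and atomic scales.

Using λ = h/√(2mKE):

KE = 24420.7 eV = 3.913 × 10^-15 J

λ = h/√(2mKE)
λ = (6.626 × 10^-34 J·s) / √(2 × 3.34 × 10^-27 kg × 3.913 × 10^-15 J)
λ = 1.30 × 10^-13 m

Comparison:
- Atomic scale (10⁻¹⁰ m): λ is 0.0013× this size
- Nuclear scale (10⁻¹⁵ m): λ is 1.3e+02× this size

The wavelength is between nuclear and atomic scales.

This wavelength is appropriate for probing atomic structure but too large for nuclear physics experiments.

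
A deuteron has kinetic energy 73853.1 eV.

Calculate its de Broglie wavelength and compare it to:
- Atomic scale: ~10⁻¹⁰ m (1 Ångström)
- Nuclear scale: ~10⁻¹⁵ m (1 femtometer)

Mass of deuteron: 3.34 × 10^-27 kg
λ = 7.45 × 10^-14 m, which is between nuclear and atomic scales.

Using λ = h/√(2mKE):

KE = 73853.1 eV = 1.183 × 10^-14 J

λ = h/√(2mKE)
λ = (6.626 × 10^-34 J·s) / √(2 × 3.34 × 10^-27 kg × 1.183 × 10^-14 J)
λ = 7.45 × 10^-14 m

Comparison:
- Atomic scale (10⁻¹⁰ m): λ is 0.00075× this size
- Nuclear scale (10⁻¹⁵ m): λ is 75× this size

The wavelength is between nuclear and atomic scales.

This wavelength is appropriate for probing atomic structure but too large for nuclear physics experiments.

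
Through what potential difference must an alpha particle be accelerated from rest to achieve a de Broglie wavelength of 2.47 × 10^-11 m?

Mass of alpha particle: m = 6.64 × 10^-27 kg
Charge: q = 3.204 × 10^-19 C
1.69 × 10^-1 V

From λ = h/√(2mqV), we solve for V:

λ² = h²/(2mqV)
V = h²/(2mqλ²)
V = (6.626 × 10^-34 J·s)² / (2 × 6.64 × 10^-27 kg × 3.204 × 10^-19 C × (2.47 × 10^-11 m)²)
V = 1.69 × 10^-1 V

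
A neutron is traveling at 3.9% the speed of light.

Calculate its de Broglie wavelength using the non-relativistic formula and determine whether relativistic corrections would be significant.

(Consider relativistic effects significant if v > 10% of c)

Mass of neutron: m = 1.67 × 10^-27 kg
No, relativistic corrections are not needed.

Using the non-relativistic de Broglie formula λ = h/(mv):

v = 3.9% × c = 1.169 × 10^7 m/s

λ = h/(mv)
λ = (6.626 × 10^-34 J·s) / (1.67 × 10^-27 kg × 1.169 × 10^7 m/s)
λ = 3.39 × 10^-14 m

Since v = 3.9% of c < 10% of c, relativistic corrections are NOT significant and this non-relativistic result is a good approximation.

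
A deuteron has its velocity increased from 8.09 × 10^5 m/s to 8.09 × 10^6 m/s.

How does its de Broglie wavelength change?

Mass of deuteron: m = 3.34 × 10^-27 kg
The wavelength decreases by a factor of 10.

Using λ = h/(mv):

Initial wavelength: λ₁ = h/(mv₁) = 2.45 × 10^-13 m
Final wavelength: λ₂ = h/(mv₂) = 2.45 × 10^-14 m

Since λ ∝ 1/v, when velocity increases by a factor of 10, the wavelength decreases by a factor of 10.

λ₂/λ₁ = v₁/v₂ = 1/10

The wavelength decreases by a factor of 10.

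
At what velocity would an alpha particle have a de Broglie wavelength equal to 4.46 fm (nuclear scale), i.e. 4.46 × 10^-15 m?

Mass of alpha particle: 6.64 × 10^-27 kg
2.24 × 10^7 m/s

From λ = h/(mv), solve for v:

v = h/(mλ)
v = (6.626 × 10^-34 J·s) / (6.64 × 10^-27 kg × 4.46 × 10^-15 m)
v = 2.24 × 10^7 m/s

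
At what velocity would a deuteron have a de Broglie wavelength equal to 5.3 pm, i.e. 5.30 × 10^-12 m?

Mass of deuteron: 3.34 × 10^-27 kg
3.74 × 10^4 m/s

From λ = h/(mv), solve for v:

v = h/(mλ)
v = (6.626 × 10^-34 J·s) / (3.34 × 10^-27 kg × 5.30 × 10^-12 m)
v = 3.74 × 10^4 m/s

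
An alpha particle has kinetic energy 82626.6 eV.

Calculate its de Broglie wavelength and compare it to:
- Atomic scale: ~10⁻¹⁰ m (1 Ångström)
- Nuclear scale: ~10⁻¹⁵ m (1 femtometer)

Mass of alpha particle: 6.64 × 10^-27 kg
λ = 5.00 × 10^-14 m, which is between nuclear and atomic scales.

Using λ = h/√(2mKE):

KE = 82626.6 eV = 1.324 × 10^-14 J

λ = h/√(2mKE)
λ = (6.626 × 10^-34 J·s) / √(2 × 6.64 × 10^-27 kg × 1.324 × 10^-14 J)
λ = 5.00 × 10^-14 m

Comparison:
- Atomic scale (10⁻¹⁰ m): λ is 0.0005× this size
- Nuclear scale (10⁻¹⁵ m): λ is 50× this size

The wavelength is between nuclear and atomic scales.

This wavelength is appropriate for probing atomic structure but too large for nuclear physics experiments.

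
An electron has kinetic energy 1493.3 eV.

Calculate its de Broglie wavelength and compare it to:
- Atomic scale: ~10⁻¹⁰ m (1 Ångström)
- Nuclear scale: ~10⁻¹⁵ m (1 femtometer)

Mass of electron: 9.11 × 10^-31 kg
λ = 3.17 × 10^-11 m, which is between nuclear and atomic scales.

Using λ = h/√(2mKE):

KE = 1493.3 eV = 2.393 × 10^-16 J

λ = h/√(2mKE)
λ = (6.626 × 10^-34 J·s) / √(2 × 9.11 × 10^-31 kg × 2.393 × 10^-16 J)
λ = 3.17 × 10^-11 m

Comparison:
- Atomic scale (10⁻¹⁰ m): λ is 0.32× this size
- Nuclear scale (10⁻¹⁵ m): λ is 3.2e+04× this size

The wavelength is between nuclear and atomic scales.

This wavelength is appropriate for probing atomic structure but too large for nuclear physics experiments.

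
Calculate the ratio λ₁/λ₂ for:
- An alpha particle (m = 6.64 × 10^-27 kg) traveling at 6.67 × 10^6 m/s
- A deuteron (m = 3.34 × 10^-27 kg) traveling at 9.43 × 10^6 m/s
λ₁/λ₂ = 0.711

Using λ = h/(mv):

λ₁ = h/(m₁v₁) = 1.50 × 10^-14 m
λ₂ = h/(m₂v₂) = 2.10 × 10^-14 m

Ratio λ₁/λ₂ = (m₂v₂)/(m₁v₁)
         = (3.34 × 10^-27 kg × 9.43 × 10^6 m/s) / (6.64 × 10^-27 kg × 6.67 × 10^6 m/s)
         = 0.711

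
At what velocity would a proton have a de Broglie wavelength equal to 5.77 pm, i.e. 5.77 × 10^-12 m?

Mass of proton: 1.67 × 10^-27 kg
6.88 × 10^4 m/s

From λ = h/(mv), solve for v:

v = h/(mλ)
v = (6.626 × 10^-34 J·s) / (1.67 × 10^-27 kg × 5.77 × 10^-12 m)
v = 6.88 × 10^4 m/s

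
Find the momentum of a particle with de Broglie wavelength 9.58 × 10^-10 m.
6.92 × 10^-25 kg·m/s

From the de Broglie relation λ = h/p, we solve for p:

p = h/λ
p = (6.626 × 10^-34 J·s) / (9.58 × 10^-10 m)
p = 6.92 × 10^-25 kg·m/s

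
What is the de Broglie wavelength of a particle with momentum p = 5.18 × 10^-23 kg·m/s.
1.28 × 10^-11 m

Using the de Broglie relation λ = h/p:

λ = h/p
λ = (6.626 × 10^-34 J·s) / (5.18 × 10^-23 kg·m/s)
λ = 1.28 × 10^-11 m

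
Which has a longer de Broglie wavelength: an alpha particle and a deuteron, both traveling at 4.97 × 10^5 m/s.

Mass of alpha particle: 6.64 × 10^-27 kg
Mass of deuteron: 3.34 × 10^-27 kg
The deuteron has the longer wavelength.

Using λ = h/(mv), since both particles have the same velocity, the wavelength depends only on mass.

For alpha particle: λ₁ = h/(m₁v) = 2.01 × 10^-13 m
For deuteron: λ₂ = h/(m₂v) = 3.99 × 10^-13 m

Since λ ∝ 1/m at constant velocity, the lighter particle has the longer wavelength.

The deuteron has the longer de Broglie wavelength.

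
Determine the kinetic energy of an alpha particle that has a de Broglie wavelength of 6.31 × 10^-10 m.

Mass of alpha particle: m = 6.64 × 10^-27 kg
8.30 × 10^-23 J (or 5.18 × 10^-4 eV)

From λ = h/√(2mKE), we solve for KE:

λ² = h²/(2mKE)
KE = h²/(2mλ²)
KE = (6.626 × 10^-34 J·s)² / (2 × 6.64 × 10^-27 kg × (6.31 × 10^-10 m)²)
KE = 8.30 × 10^-23 J
KE = 5.18 × 10^-4 eV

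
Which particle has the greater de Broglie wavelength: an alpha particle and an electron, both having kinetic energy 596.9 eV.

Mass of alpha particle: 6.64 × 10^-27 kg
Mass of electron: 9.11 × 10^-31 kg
The electron has the longer wavelength.

Using λ = h/√(2mKE):

For alpha particle: λ₁ = h/√(2m₁KE) = 5.88 × 10^-13 m
For electron: λ₂ = h/√(2m₂KE) = 5.02 × 10^-11 m

Since λ ∝ 1/√m at constant kinetic energy, the lighter particle has the longer wavelength.

The electron has the longer de Broglie wavelength.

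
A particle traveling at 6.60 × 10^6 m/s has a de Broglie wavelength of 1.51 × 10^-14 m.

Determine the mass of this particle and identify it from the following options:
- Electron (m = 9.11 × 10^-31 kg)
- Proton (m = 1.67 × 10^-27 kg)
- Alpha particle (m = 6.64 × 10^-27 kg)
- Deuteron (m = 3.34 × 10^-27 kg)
The particle is an alpha particle.

From λ = h/(mv), solve for mass:

m = h/(λv)
m = (6.626 × 10^-34 J·s) / (1.51 × 10^-14 m × 6.60 × 10^6 m/s)
m = 6.65 × 10^-27 kg

Comparing with the listed masses, this is closest to an alpha particle.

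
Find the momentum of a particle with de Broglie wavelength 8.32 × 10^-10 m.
7.96 × 10^-25 kg·m/s

From the de Broglie relation λ = h/p, we solve for p:

p = h/λ
p = (6.626 × 10^-34 J·s) / (8.32 × 10^-10 m)
p = 7.96 × 10^-25 kg·m/s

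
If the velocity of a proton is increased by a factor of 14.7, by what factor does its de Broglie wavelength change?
The wavelength decreases by a factor of 14.7.

From λ = h/(mv), the wavelength is inversely proportional to velocity:

λ ∝ 1/v

If v → 14.7v, then λ → λ/14.7

When velocity is increased by a factor of 14.7, the wavelength decreases by a factor of 14.7.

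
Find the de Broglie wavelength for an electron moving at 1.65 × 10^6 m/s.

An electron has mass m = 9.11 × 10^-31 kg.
4.41 × 10^-10 m

Using the de Broglie relation λ = h/(mv):

λ = h/(mv)
λ = (6.626 × 10^-34 J·s) / (9.11 × 10^-31 kg × 1.65 × 10^6 m/s)
λ = 4.41 × 10^-10 m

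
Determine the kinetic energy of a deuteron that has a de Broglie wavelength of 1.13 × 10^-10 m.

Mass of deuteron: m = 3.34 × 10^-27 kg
5.15 × 10^-21 J (or 0.0321 eV)

From λ = h/√(2mKE), we solve for KE:

λ² = h²/(2mKE)
KE = h²/(2mλ²)
KE = (6.626 × 10^-34 J·s)² / (2 × 3.34 × 10^-27 kg × (1.13 × 10^-10 m)²)
KE = 5.15 × 10^-21 J
KE = 0.0321 eV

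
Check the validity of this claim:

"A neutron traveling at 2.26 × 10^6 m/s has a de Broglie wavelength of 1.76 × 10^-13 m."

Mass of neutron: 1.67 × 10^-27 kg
True

The claim is correct.

Using λ = h/(mv):
λ = (6.626 × 10^-34 J·s) / (1.67 × 10^-27 kg × 2.26 × 10^6 m/s)
λ = 1.76 × 10^-13 m

This matches the claimed value.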